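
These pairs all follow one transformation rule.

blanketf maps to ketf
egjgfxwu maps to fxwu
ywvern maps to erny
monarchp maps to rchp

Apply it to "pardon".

donp

The transformation: swap the front and back halves of the string, then keep only the first 4 characters.
Starting from "pardon": after the first operation, "donpar"; after the second, "donp".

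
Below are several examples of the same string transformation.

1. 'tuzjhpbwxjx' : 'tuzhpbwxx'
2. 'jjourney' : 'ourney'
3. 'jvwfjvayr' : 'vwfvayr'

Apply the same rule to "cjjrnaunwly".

crnaunwly

Each output is the input with this applied: remove every "j".
For "cjjrnaunwly" the result is "crnaunwly".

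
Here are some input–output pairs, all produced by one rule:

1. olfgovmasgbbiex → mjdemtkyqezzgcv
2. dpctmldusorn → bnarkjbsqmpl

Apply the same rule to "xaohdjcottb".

The rule is to shift every letter 2 places backward in the alphabet (wrapping around).
So "xaohdjcottb" becomes "vymfbhamrrz".

vymfbhamrrz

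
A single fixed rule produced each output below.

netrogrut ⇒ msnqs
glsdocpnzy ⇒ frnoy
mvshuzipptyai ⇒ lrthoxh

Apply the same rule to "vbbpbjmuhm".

Each output is the input with this applied: shift every letter 1 place backward in the alphabet (wrapping around), then keep every other character starting from the first (positions 1st, 3rd, 5th, ...).
Working it through for "vbbpbjmuhm": intermediate "uaaoailtgl", final "uaalg".

uaalg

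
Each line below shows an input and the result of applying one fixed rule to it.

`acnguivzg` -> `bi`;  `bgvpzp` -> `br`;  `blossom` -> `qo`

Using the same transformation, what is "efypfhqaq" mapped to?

cs

Each output is the input with this applied: shift every letter 2 places forward in the alphabet (wrapping around), then keep only the last 2 characters.
For "efypfhqaq", step one produces "gharhjscs"; step two turns that into "cs".
(Check on "bgvpzp": → "dixrbr" → "br" ✓)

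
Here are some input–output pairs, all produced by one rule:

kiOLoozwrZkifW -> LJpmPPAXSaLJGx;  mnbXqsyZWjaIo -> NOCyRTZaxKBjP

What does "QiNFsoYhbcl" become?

rJogTPzICDM

Rule — flip the case of every letter, then shift every letter 1 place forward in the alphabet (wrapping around).
"QiNFsoYhbcl" → "qInfSOyHBCL" → "rJogTPzICDM".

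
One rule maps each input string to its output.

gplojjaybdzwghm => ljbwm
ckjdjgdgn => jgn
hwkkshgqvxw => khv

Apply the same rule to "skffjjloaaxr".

fjar

Rule — keep one character in every 3, starting at position 3 (positions 3rd, 6th, 9th, ...).
For "skffjjloaaxr" the result is "fjar".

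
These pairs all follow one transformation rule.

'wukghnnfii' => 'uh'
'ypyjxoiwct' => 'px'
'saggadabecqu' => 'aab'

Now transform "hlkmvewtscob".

lvt

The pattern: delete the last 3 characters, then keep one character in every 3, starting at position 2 (positions 2nd, 5th, 8th, ...).
On "hlkmvewtscob" that produces "lvt".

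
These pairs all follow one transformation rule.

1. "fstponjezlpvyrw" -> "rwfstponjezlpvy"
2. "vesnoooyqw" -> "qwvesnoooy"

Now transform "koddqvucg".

cgkoddqvu

Looking at the pairs, the operation is to move the last 2 characters to the front (rotate right by 2).
Doing the same to "koddqvucg": "cgkoddqvu".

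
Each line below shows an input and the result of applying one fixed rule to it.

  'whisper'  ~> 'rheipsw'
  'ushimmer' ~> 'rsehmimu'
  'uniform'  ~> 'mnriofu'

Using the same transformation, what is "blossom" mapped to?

mloossb

The pattern: take characters alternately from the front and the back (1st, last, 2nd, 2nd-last, ...), then move the first character to the end.
For "blossom" the result is "mloossb".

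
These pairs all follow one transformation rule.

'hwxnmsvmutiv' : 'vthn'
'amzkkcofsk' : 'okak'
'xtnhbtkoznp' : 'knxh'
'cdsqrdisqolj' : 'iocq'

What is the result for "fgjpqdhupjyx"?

hjfp

The transformation: keep one character in every 3, starting at position 1 (positions 1st, 4th, 7th, ...), then move the first 2 characters to the end (rotate left by 2).
Starting from "fgjpqdhupjyx": after the first operation, "fphj"; after the second, "hjfp".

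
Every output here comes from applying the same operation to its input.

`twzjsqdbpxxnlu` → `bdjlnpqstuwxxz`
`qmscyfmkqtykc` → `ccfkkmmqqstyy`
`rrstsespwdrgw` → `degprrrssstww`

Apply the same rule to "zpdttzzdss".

ddpssttzzz

The transformation: sort the characters into alphabetical order.
For "zpdttzzdss" the result is "ddpssttzzz".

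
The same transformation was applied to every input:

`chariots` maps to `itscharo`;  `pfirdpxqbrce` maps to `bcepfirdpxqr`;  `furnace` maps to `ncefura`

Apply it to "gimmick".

mckgimi

Looking at the pairs, the operation is to move the last 3 characters to the front (rotate right by 3), then swap the first and last characters.
Applying both steps to "gimmick": "ickgimm", then "mckgimi".
(Check on "pfirdpxqbrce": → "rcepfirdpxqb" → "bcepfirdpxqr" ✓)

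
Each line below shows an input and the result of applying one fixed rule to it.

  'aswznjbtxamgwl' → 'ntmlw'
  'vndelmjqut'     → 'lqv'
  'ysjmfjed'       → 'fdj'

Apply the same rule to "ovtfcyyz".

czt

Rule — move the first 3 characters to the end (rotate left by 3), then keep one character in every 3, starting at position 2 (positions 2nd, 5th, 8th, ...).
Working it through for "ovtfcyyz": intermediate "fcyyzovt", final "czt".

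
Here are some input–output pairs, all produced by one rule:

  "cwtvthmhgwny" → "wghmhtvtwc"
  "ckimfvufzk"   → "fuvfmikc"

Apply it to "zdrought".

What's happening: reverse the string, then delete the first 2 characters.
Applying both steps to "zdrought": "thguordz", then "guordz".

guordz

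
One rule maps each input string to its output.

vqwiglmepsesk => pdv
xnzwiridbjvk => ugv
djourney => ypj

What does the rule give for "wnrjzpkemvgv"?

Each output is the input with this applied: shift every letter 11 places forward in the alphabet (wrapping around), then keep only the last 3 characters.
Starting from "wnrjzpkemvgv": after the first operation, "hycukavpxgrg"; after the second, "grg".

grg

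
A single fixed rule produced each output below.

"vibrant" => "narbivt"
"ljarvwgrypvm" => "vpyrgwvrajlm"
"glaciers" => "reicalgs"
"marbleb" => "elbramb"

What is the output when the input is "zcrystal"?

The pattern: move the last character to the front, then reverse the string.
Applying both steps to "zcrystal": "lzcrysta", then "atsyrczl".

atsyrczl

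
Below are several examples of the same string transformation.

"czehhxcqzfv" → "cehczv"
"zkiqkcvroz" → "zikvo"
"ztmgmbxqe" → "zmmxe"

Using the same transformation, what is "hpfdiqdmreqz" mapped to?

The pattern: keep every other character starting from the first (positions 1st, 3rd, 5th, ...).
On "hpfdiqdmreqz" that produces "hfidrq".

hfidrq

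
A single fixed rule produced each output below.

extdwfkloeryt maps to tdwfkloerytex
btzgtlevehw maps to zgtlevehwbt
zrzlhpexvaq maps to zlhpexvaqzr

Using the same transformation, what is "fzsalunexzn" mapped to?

salunexznfz

The transformation: move the first 2 characters to the end (rotate left by 2).
For "fzsalunexzn" the result is "salunexznfz".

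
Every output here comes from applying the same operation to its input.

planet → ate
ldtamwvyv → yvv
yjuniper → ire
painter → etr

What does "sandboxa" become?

The pattern: swap each adjacent pair of characters (1↔2, 3↔4, ...), then keep only the last 3 characters.
Starting from "sandboxa": after the first operation, "asdnobax"; after the second, "bax".

bax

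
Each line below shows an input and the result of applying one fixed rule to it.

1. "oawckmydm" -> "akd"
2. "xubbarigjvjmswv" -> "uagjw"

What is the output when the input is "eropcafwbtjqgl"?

In each case the input is transformed by: keep one character in every 3, starting at position 2 (positions 2nd, 5th, 8th, ...).
So "eropcafwbtjqgl" becomes "rcwjl".

rcwjl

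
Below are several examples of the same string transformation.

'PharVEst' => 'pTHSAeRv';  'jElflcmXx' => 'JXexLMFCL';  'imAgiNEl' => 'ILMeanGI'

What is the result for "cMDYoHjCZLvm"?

CMmVdlyzOchJ

The transformation: flip the case of every letter, then take characters alternately from the front and the back (1st, last, 2nd, 2nd-last, ...).
For "cMDYoHjCZLvm" the result is "CMmVdlyzOchJ".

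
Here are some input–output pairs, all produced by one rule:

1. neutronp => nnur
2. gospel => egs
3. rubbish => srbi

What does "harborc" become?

rhro

The transformation: move the last 2 characters to the front (rotate right by 2), then keep every other character starting from the first (positions 1st, 3rd, 5th, ...).
Applying that to "harborc" gives "rhro".
(Check on "gospel": → "elgosp" → "egs" ✓)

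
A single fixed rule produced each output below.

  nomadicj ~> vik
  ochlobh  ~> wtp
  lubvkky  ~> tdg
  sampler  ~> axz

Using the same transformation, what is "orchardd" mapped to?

wpl

Rule — shift every letter 8 places forward in the alphabet (wrapping around), then keep one character in every 3, starting at position 1 (positions 1st, 4th, 7th, ...).
"orchardd" → "wzkpizll" → "wpl".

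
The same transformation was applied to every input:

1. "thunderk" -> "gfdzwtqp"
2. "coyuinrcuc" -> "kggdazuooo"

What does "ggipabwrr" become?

The transformation: sort the characters into reverse alphabetical order, then shift every letter 12 places forward in the alphabet (wrapping around).
For "ggipabwrr", step one produces "wrrpiggba"; step two turns that into "iddbussnm".

iddbussnm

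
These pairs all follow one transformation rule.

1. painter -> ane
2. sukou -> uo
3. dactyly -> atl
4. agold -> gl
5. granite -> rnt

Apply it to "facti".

What's happening: keep every other character starting from the second (positions 2nd, 4th, 6th, ...).
"facti" → "at".

at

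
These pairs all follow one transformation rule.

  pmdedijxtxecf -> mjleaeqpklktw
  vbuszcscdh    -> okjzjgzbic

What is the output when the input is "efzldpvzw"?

dgcwksgml

Looking at the pairs, the operation is to shift every letter 7 places forward in the alphabet (wrapping around), then reverse the string.
Working it through for "efzldpvzw": intermediate "lmgskwcgd", final "dgcwksgml".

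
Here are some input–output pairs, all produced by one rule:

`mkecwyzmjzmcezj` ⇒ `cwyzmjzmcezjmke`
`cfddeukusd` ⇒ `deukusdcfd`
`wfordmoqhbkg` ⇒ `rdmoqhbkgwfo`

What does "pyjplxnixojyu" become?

plxnixojyupyj

The pattern: move the first 3 characters to the end (rotate left by 3).
Doing the same to "pyjplxnixojyu": "plxnixojyupyj".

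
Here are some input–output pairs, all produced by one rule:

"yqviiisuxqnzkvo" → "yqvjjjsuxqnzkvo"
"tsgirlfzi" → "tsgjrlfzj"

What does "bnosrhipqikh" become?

bnosrhjpqjkh

Each output is the input with this applied: replace every "i" with "j".
Applying that to "bnosrhipqikh" gives "bnosrhjpqjkh".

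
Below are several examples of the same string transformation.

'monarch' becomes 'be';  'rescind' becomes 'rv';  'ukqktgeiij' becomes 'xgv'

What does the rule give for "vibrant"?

The transformation: keep one character in every 3, starting at position 2 (positions 2nd, 5th, 8th, ...), then shift every letter 13 places forward in the alphabet (wrapping around) — i.e. ROT13.
Applying that to "vibrant" gives "vn".

vn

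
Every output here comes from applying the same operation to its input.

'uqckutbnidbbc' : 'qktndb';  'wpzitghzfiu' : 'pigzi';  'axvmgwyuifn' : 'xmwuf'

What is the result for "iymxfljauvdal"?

In each case the input is transformed by: keep every other character starting from the second (positions 2nd, 4th, 6th, ...).
On "iymxfljauvdal" that produces "yxlava".

yxlava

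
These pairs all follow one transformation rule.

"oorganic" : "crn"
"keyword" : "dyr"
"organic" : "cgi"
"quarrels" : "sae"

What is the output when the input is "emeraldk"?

kel

The transformation: move the last character to the front, then keep one character in every 3, starting at position 1 (positions 1st, 4th, 7th, ...).
Starting from "emeraldk": after the first operation, "kemerald"; after the second, "kel".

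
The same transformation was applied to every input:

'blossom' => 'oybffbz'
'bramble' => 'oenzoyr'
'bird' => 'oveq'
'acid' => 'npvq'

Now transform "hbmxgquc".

What's happening: shift every letter 13 places forward in the alphabet (wrapping around) — i.e. ROT13.
On "hbmxgquc" that produces "uozktdhp".

uozktdhp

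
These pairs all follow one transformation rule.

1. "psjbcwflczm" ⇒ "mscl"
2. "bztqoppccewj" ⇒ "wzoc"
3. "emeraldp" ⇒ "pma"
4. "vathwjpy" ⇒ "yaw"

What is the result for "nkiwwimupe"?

What's happening: keep one character in every 3, starting at position 2 (positions 2nd, 5th, 8th, ...), then move the last character to the front.
For "nkiwwimupe" the result is "ukw".

ukw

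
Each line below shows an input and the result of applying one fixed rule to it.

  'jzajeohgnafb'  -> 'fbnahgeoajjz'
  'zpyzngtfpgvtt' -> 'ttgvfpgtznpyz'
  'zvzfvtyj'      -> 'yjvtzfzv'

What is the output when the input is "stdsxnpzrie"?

iezrnpsxtds

The pattern: reverse the string, then swap each adjacent pair of characters (1↔2, 3↔4, ...).
On "stdsxnpzrie": the first step gives "eirzpnxsdts", and the second then gives "iezrnpsxtds".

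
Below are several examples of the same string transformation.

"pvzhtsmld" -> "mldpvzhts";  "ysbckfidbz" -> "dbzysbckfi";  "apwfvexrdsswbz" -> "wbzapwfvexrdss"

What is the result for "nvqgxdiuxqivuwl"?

uwlnvqgxdiuxqiv

What's happening: move the last 3 characters to the front (rotate right by 3).
Applying that to "nvqgxdiuxqivuwl" gives "uwlnvqgxdiuxqiv".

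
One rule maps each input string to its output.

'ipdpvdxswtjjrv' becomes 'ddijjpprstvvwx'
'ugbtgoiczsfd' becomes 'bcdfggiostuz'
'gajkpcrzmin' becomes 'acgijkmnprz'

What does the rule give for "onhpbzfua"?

The rule is to sort the characters into alphabetical order.
Applying that to "onhpbzfua" gives "abfhnopuz".

abfhnopuz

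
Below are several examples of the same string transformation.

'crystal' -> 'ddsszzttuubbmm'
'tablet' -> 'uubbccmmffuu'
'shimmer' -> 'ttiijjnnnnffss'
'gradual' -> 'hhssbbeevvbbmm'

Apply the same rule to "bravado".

In each case the input is transformed by: shift every letter 1 place forward in the alphabet (wrapping around), then double every character.
"bravado" → "csbwbep" → "ccssbbwwbbeepp".

ccssbbwwbbeepp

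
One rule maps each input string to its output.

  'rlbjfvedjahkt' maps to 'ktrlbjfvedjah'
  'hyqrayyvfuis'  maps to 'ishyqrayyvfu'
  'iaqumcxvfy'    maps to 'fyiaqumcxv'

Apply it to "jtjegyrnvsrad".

adjtjegyrnvsr

The pattern: move the last 2 characters to the front (rotate right by 2).
Doing the same to "jtjegyrnvsrad": "adjtjegyrnvsr".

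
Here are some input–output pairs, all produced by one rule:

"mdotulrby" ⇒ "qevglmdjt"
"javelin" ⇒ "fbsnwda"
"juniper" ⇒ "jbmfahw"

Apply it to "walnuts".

The rule is to shift every letter 8 places backward in the alphabet (wrapping around), then move the last character to the front.
Working it through for "walnuts": intermediate "osdfmlk", final "kosdfml".

kosdfml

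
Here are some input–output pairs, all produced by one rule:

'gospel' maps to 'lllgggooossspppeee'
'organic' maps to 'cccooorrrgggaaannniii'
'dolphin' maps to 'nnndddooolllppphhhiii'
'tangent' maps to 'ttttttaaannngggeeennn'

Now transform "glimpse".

eeegggllliiimmmpppsss

The transformation: move the last character to the front, then repeat every character 3 times.
On "glimpse": the first step gives "eglimps", and the second then gives "eeegggllliiimmmpppsss".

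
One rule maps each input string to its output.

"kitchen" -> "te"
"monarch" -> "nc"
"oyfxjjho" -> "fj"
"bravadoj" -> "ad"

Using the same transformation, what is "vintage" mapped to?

The pattern: keep one character in every 3, starting at position 3 (positions 3rd, 6th, 9th, ...).
So "vintage" becomes "ng".

ng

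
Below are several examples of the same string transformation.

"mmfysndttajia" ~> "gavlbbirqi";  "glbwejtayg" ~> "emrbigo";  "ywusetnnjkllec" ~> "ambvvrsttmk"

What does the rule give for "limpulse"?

xctam

Looking at the pairs, the operation is to shift every letter 8 places forward in the alphabet (wrapping around), then delete the first 3 characters.
Applying both steps to "limpulse": "tquxctam", then "xctam".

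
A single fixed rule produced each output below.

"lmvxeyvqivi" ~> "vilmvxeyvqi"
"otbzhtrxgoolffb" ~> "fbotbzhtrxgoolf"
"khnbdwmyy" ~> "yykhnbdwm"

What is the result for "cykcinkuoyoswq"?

The transformation: move the last 2 characters to the front (rotate right by 2).
"cykcinkuoyoswq" → "wqcykcinkuoyos".

wqcykcinkuoyos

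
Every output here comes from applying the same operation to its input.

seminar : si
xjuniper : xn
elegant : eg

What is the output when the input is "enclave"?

el

The rule is to move the last 2 characters to the front (rotate right by 2), then keep one character in every 3, starting at position 3 (positions 3rd, 6th, 9th, ...).
"enclave" → "veencla" → "el".
(Check on "elegant": → "ntelega" → "eg" ✓)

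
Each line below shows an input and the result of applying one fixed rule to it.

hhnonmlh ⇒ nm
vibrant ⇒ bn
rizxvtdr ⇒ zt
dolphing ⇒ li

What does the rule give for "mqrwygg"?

Rule — keep one character in every 3, starting at position 3 (positions 3rd, 6th, 9th, ...).
For "mqrwygg" the result is "rg".

rg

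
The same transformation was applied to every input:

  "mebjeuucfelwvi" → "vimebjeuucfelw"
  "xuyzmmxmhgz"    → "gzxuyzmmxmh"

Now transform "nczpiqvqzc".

Looking at the pairs, the operation is to move the last 2 characters to the front (rotate right by 2).
"nczpiqvqzc" → "zcnczpiqvq".

zcnczpiqvq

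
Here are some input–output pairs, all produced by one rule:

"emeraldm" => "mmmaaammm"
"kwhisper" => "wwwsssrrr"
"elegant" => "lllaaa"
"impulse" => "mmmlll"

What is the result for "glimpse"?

What's happening: keep one character in every 3, starting at position 2 (positions 2nd, 5th, 8th, ...), then repeat every character 3 times.
Doing the same to "glimpse": "lllppp".

lllppp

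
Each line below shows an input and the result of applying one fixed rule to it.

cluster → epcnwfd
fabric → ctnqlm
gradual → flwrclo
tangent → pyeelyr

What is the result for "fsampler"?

wpcqdlxa

Rule — move the last 3 characters to the front (rotate right by 3), then shift every letter 11 places forward in the alphabet (wrapping around).
Working it through for "fsampler": intermediate "lerfsamp", final "wpcqdlxa".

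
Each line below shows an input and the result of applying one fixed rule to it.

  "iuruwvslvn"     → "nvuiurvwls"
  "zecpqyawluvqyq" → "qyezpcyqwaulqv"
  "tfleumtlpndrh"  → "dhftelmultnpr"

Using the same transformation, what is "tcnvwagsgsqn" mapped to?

nqctvnawsgsg

The transformation: swap each adjacent pair of characters (1↔2, 3↔4, ...), then move the last 2 characters to the front (rotate right by 2).
Applying both steps to "tcnvwagsgsqn": "ctvnawsgsgnq", then "nqctvnawsgsg".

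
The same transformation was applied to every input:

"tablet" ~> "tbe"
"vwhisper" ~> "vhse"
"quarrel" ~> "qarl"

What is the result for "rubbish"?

rbih

Looking at the pairs, the operation is to keep every other character starting from the first (positions 1st, 3rd, 5th, ...).
So "rubbish" becomes "rbih".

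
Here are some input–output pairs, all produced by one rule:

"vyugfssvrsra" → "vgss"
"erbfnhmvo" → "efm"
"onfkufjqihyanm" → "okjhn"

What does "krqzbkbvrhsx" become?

Looking at the pairs, the operation is to keep one character in every 3, starting at position 1 (positions 1st, 4th, 7th, ...).
Doing the same to "krqzbkbvrhsx": "kzbh".

kzbh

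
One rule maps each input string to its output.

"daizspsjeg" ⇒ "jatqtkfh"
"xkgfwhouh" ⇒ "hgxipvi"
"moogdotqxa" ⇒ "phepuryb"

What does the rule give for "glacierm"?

bdjfsn

The rule is to delete the first 2 characters, then shift every letter 1 place forward in the alphabet (wrapping around).
For "glacierm", step one produces "acierm"; step two turns that into "bdjfsn".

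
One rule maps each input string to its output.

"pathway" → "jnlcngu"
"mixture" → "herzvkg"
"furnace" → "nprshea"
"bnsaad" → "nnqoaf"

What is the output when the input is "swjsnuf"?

In each case the input is transformed by: move the last 3 characters to the front (rotate right by 3), then shift every letter 13 places forward in the alphabet (wrapping around) — i.e. ROT13.
For "swjsnuf", step one produces "nufswjs"; step two turns that into "ahsfjwf".

ahsfjwf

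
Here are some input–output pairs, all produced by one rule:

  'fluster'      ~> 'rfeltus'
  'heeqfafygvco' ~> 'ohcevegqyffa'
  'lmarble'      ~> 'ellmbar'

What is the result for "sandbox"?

In each case the input is transformed by: take characters alternately from the front and the back (1st, last, 2nd, 2nd-last, ...), then swap each adjacent pair of characters (1↔2, 3↔4, ...).
Applying both steps to "sandbox": "sxaonbd", then "xsoabnd".
(Check on "lmarble": → "lemlabr" → "ellmbar" ✓)

xsoabnd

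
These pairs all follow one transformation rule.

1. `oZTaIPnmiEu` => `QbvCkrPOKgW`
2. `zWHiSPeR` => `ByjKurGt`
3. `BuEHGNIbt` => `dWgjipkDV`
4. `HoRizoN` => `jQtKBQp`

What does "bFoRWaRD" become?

DhQtyCtf

The rule is to shift every letter 2 places forward in the alphabet (wrapping around), then flip the case of every letter.
"bFoRWaRD" → "dHqTYcTF" → "DhQtyCtf".
(Check on "zWHiSPeR": → "bYJkURgT" → "ByjKurGt" ✓)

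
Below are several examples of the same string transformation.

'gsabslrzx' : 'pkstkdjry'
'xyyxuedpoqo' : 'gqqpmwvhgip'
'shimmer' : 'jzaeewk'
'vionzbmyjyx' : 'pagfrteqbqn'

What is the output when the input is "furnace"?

wmjfsux

What's happening: shift every letter 8 places backward in the alphabet (wrapping around), then swap the first and last characters.
Applying that to "furnace" gives "wmjfsux".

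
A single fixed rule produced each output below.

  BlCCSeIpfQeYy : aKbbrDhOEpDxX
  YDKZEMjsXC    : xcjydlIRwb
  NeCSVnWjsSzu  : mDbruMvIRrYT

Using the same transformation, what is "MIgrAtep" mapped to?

In each case the input is transformed by: shift every letter 1 place backward in the alphabet (wrapping around), then flip the case of every letter.
Applying both steps to "MIgrAtep": "LHfqZsdo", then "lhFQzSDO".

lhFQzSDO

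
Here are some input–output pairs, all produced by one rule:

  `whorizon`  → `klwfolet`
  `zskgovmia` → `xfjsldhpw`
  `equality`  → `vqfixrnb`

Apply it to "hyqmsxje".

bgupjnve

Each output is the input with this applied: shift every letter 3 places backward in the alphabet (wrapping around), then reverse the string.
For "hyqmsxje", step one produces "evnjpugb"; step two turns that into "bgupjnve".
(Check on "whorizon": → "telofwlk" → "klwfolet" ✓)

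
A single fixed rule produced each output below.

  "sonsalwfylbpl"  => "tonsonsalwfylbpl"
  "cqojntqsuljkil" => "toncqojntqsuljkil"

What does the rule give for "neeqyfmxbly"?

tonneeqyfmxbly

In each case the input is transformed by: prepend "ton".
"neeqyfmxbly" → "tonneeqyfmxbly".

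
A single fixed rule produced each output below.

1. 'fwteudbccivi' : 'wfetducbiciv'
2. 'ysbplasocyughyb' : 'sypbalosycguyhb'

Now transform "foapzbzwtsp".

In each case the input is transformed by: swap each adjacent pair of characters (1↔2, 3↔4, ...).
So "foapzbzwtsp" becomes "ofpabzwzstp".

ofpabzwzstp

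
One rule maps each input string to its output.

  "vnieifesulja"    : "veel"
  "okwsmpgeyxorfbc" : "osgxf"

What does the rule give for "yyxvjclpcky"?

yvlk

The transformation: keep one character in every 3, starting at position 1 (positions 1st, 4th, 7th, ...).
Applying that to "yyxvjclpcky" gives "yvlk".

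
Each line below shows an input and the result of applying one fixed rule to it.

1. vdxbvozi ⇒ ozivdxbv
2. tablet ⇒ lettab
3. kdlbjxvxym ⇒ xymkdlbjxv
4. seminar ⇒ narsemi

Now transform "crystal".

talcrys

Rule — move the last 3 characters to the front (rotate right by 3).
Applying that to "crystal" gives "talcrys".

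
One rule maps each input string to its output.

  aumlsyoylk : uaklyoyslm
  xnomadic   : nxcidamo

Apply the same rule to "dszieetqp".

sdpqteeiz

The pattern: reverse the string, then move the last 2 characters to the front (rotate right by 2).
For "dszieetqp", step one produces "pqteeizsd"; step two turns that into "sdpqteeiz".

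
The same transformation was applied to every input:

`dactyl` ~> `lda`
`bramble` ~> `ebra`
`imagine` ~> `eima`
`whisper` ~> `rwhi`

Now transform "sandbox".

xsan

The pattern: move the last character to the front, then delete the last 3 characters.
Applying that to "sandbox" gives "xsan".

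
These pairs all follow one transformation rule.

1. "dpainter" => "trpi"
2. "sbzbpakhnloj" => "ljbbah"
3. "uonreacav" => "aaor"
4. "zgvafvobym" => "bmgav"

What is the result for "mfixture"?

The pattern: keep every other character starting from the second (positions 2nd, 4th, 6th, ...), then move the last 2 characters to the front (rotate right by 2).
Applying both steps to "mfixture": "fxue", then "uefx".

uefx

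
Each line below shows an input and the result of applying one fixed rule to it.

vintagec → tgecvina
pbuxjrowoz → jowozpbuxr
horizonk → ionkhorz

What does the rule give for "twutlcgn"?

tcgntwul

The rule is to swap the front and back halves of the string, then swap the first and last characters.
On "twutlcgn" that produces "tcgntwul".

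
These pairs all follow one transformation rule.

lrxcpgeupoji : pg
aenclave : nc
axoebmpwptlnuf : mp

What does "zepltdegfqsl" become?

td

Looking at the pairs, the operation is to swap the front and back halves of the string, then keep only the last 2 characters.
"zepltdegfqsl" → "egfqslzepltd" → "td".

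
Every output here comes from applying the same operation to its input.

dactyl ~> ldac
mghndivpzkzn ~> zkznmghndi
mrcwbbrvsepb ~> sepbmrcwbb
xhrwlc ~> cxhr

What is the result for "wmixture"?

The transformation: swap the front and back halves of the string, then delete the first 2 characters.
Applying both steps to "wmixture": "turewmix", then "rewmix".

rewmix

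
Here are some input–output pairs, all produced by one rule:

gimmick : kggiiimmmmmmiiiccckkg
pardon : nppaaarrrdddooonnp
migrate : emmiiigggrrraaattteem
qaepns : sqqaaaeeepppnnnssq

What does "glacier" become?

rgglllaaaccciiieeerrg

The pattern: repeat every character 3 times, then swap the first and last characters.
For "glacier" the result is "rgglllaaaccciiieeerrg".
(Check on "qaepns": → "qqqaaaeeepppnnnsss" → "sqqaaaeeepppnnnssq" ✓)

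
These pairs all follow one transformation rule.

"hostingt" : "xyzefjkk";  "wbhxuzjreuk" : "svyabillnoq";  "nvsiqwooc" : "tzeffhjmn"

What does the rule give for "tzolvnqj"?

acefhkmq

The rule is to sort the characters into alphabetical order, then shift every letter 9 places backward in the alphabet (wrapping around).
On "tzolvnqj": the first step gives "jlnoqtvz", and the second then gives "acefhkmq".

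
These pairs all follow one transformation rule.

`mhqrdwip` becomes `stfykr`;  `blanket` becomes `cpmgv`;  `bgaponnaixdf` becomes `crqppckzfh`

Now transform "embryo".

dtaq

The rule is to shift every letter 2 places forward in the alphabet (wrapping around), then delete the first 2 characters.
On "embryo": the first step gives "godtaq", and the second then gives "dtaq".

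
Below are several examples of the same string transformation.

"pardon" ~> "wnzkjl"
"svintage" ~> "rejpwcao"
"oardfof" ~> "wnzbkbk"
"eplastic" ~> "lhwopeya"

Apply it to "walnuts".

whjqpos

The rule is to shift every letter 4 places backward in the alphabet (wrapping around), then move the first character to the end.
Working it through for "walnuts": intermediate "swhjqpo", final "whjqpos".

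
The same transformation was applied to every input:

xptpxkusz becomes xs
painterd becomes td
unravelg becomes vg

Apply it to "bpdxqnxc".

qc

Rule — keep one character in every 3, starting at position 2 (positions 2nd, 5th, 8th, ...), then delete the first character.
For "bpdxqnxc" the result is "qc".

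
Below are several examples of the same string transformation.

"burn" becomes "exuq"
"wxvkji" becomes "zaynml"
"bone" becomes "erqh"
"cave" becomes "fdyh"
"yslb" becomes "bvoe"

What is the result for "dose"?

The pattern: shift every letter 3 places forward in the alphabet (wrapping around).
So "dose" becomes "grvh".

grvh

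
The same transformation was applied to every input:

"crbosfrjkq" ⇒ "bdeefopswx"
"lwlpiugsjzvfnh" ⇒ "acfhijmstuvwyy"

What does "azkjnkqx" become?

adkmnwxx

The transformation: shift every letter 13 places forward in the alphabet (wrapping around) — i.e. ROT13, then sort the characters into alphabetical order.
On "azkjnkqx": the first step gives "nmxwaxdk", and the second then gives "adkmnwxx".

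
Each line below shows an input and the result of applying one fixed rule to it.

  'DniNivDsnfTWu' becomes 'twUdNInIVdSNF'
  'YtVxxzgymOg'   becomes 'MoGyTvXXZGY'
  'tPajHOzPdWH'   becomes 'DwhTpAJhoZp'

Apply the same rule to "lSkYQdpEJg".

ejGLsKyqDP

Looking at the pairs, the operation is to flip the case of every letter, then move the last 3 characters to the front (rotate right by 3).
"lSkYQdpEJg" → "ejGLsKyqDP".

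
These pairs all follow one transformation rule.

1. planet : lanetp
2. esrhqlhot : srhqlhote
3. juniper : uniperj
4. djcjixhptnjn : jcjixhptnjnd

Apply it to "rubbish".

ubbishr

In each case the input is transformed by: move the first character to the end.
So "rubbish" becomes "ubbishr".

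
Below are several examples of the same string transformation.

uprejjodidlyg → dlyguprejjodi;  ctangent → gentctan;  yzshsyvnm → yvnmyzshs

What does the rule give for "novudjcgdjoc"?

djocnovudjcg

The transformation: move the last 3 characters to the front (rotate right by 3), then move the last character to the front.
Starting from "novudjcgdjoc": after the first operation, "jocnovudjcgd"; after the second, "djocnovudjcg".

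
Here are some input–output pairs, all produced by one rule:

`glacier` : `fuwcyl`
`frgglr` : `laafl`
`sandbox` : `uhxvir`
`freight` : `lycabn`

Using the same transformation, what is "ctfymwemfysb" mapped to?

The transformation: shift every letter 6 places backward in the alphabet (wrapping around), then delete the first character.
For "ctfymwemfysb", step one produces "wnzsgqygzsmv"; step two turns that into "nzsgqygzsmv".

nzsgqygzsmv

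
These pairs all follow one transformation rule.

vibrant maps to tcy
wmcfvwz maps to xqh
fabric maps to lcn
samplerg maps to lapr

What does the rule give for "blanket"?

Looking at the pairs, the operation is to keep every other character starting from the second (positions 2nd, 4th, 6th, ...), then shift every letter 11 places forward in the alphabet (wrapping around).
For "blanket", step one produces "lne"; step two turns that into "wyp".

wyp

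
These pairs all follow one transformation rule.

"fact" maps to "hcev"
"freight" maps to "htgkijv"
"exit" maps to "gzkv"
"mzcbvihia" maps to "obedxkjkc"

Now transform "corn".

eqtp

The pattern: shift every letter 2 places forward in the alphabet (wrapping around).
Applying that to "corn" gives "eqtp".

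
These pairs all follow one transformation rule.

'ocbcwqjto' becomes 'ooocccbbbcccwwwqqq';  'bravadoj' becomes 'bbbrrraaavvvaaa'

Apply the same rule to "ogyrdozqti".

What's happening: delete the last 3 characters, then repeat every character 3 times.
So "ogyrdozqti" becomes "ooogggyyyrrrdddooozzz".

ooogggyyyrrrdddooozzz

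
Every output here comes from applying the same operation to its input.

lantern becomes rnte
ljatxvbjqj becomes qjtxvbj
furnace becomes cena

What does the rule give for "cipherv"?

Looking at the pairs, the operation is to delete the first 3 characters, then move the last 2 characters to the front (rotate right by 2).
Starting from "cipherv": after the first operation, "herv"; after the second, "rvhe".

rvhe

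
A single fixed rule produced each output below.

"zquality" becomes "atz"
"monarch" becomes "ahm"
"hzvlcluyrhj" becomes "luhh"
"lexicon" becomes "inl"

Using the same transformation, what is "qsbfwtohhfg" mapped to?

fofq

What's happening: keep one character in every 3, starting at position 1 (positions 1st, 4th, 7th, ...), then move the first character to the end.
Starting from "qsbfwtohhfg": after the first operation, "qfof"; after the second, "fofq".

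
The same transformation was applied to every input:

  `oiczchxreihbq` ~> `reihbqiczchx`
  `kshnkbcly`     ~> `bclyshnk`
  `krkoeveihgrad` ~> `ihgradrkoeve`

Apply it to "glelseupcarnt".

The rule is to delete the first character, then swap the front and back halves of the string.
Working it through for "glelseupcarnt": intermediate "lelseupcarnt", final "pcarntlelseu".
(Check on "krkoeveihgrad": → "rkoeveihgrad" → "ihgradrkoeve" ✓)

pcarntlelseu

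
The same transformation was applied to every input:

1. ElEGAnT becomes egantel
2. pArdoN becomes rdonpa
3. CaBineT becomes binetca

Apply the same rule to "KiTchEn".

What's happening: move the first 2 characters to the end (rotate left by 2), then convert every letter to lowercase.
On "KiTchEn": the first step gives "TchEnKi", and the second then gives "tchenki".

tchenki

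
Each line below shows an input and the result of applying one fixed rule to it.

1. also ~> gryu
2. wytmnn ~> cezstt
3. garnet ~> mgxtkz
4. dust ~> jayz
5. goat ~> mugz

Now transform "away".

gcge

Each output is the input with this applied: shift every letter 6 places forward in the alphabet (wrapping around).
Applying that to "away" gives "gcge".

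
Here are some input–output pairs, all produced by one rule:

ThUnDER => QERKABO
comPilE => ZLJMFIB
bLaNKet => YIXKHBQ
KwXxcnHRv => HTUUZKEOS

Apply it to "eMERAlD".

Looking at the pairs, the operation is to shift every letter 3 places backward in the alphabet (wrapping around), then convert every letter to uppercase.
On "eMERAlD": the first step gives "bJBOXiA", and the second then gives "BJBOXIA".

BJBOXIA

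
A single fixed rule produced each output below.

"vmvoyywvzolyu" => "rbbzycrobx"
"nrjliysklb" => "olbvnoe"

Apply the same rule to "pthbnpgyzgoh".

eqsjbcjrk

What's happening: delete the first 3 characters, then shift every letter 3 places forward in the alphabet (wrapping around).
Applying both steps to "pthbnpgyzgoh": "bnpgyzgoh", then "eqsjbcjrk".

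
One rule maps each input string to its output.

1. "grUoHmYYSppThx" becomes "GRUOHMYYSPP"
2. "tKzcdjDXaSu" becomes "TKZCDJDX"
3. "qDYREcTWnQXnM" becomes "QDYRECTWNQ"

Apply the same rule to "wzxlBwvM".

The pattern: delete the last 3 characters, then convert every letter to uppercase.
Applying both steps to "wzxlBwvM": "wzxlB", then "WZXLB".

WZXLB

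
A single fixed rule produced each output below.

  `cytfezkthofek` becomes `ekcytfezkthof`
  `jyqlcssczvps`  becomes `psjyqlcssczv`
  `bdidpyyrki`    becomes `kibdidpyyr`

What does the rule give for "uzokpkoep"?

The transformation: move the last 2 characters to the front (rotate right by 2).
Doing the same to "uzokpkoep": "epuzokpko".

epuzokpko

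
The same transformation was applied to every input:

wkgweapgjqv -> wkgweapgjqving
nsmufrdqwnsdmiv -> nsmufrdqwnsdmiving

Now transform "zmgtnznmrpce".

zmgtnznmrpceing

Each output is the input with this applied: append "ing".
Doing the same to "zmgtnznmrpce": "zmgtnznmrpceing".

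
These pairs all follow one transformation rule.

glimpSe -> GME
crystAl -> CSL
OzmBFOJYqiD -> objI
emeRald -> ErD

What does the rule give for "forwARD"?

What's happening: flip the case of every letter, then keep one character in every 3, starting at position 1 (positions 1st, 4th, 7th, ...).
For "forwARD", step one produces "FORWard"; step two turns that into "FWd".

FWd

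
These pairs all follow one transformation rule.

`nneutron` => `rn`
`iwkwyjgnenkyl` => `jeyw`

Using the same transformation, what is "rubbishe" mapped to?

sr

Rule — move the first 3 characters to the end (rotate left by 3), then keep one character in every 3, starting at position 3 (positions 3rd, 6th, 9th, ...).
"rubbishe" → "bisherub" → "sr".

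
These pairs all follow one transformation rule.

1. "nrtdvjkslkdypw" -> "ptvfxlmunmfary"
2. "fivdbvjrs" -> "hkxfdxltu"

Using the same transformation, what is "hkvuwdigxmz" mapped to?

Rule — shift every letter 2 places forward in the alphabet (wrapping around).
"hkvuwdigxmz" → "jmxwyfkizob".

jmxwyfkizob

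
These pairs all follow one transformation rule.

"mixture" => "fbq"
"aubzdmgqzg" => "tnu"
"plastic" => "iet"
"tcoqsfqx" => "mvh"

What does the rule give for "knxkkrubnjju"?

In each case the input is transformed by: shift every letter 7 places backward in the alphabet (wrapping around), then keep only the first 3 characters.
Starting from "knxkkrubnjju": after the first operation, "dgqddknugccn"; after the second, "dgq".
(Check on "aubzdmgqzg": → "tnuswfzjsz" → "tnu" ✓)

dgq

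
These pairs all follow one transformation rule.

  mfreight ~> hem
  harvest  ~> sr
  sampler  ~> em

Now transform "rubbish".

The transformation: reverse the string, then keep one character in every 3, starting at position 2 (positions 2nd, 5th, 8th, ...).
Applying both steps to "rubbish": "hsibbur", then "sb".

sb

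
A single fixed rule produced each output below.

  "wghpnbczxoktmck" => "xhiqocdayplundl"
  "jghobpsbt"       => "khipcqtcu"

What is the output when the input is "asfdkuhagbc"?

btgelvibhcd

What's happening: shift every letter 1 place forward in the alphabet (wrapping around).
Applying that to "asfdkuhagbc" gives "btgelvibhcd".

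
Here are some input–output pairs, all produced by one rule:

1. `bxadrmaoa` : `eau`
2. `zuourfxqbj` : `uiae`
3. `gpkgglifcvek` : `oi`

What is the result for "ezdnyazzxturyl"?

auo

The pattern: shift every letter 3 places forward in the alphabet (wrapping around), then keep only the vowels.
Applying both steps to "ezdnyazzxturyl": "hcgqbdccawxubo", then "auo".
(Check on "gpkgglifcvek": → "jsnjjolifyhn" → "oi" ✓)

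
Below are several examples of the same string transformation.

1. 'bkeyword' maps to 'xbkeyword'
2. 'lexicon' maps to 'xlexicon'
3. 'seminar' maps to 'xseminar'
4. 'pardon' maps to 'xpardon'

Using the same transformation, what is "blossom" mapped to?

xblossom

Each output is the input with this applied: prepend "x".
So "blossom" becomes "xblossom".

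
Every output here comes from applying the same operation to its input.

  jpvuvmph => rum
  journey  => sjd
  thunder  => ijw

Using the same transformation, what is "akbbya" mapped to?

In each case the input is transformed by: shift every letter 5 places forward in the alphabet (wrapping around), then keep only the last 3 characters.
For "akbbya", step one produces "fpggdf"; step two turns that into "gdf".
(Check on "thunder": → "ymzsijw" → "ijw" ✓)

gdf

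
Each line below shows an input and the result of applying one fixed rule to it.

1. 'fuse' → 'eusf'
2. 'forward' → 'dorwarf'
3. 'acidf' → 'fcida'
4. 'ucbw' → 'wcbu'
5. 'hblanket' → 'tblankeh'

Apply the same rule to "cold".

In each case the input is transformed by: swap the first and last characters.
On "cold" that produces "dolc".

dolc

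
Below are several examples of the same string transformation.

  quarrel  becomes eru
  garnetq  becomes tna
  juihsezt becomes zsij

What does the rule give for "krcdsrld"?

Rule — reverse the string, then keep every other character starting from the second (positions 2nd, 4th, 6th, ...).
Applying both steps to "krcdsrld": "dlrsdcrk", then "lsck".

lsck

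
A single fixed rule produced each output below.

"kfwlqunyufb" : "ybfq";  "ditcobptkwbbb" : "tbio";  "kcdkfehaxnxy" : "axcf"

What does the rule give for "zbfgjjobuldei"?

The pattern: keep one character in every 3, starting at position 2 (positions 2nd, 5th, 8th, ...), then swap the front and back halves of the string.
Applying both steps to "zbfgjjobuldei": "bjbd", then "bdbj".

bdbj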